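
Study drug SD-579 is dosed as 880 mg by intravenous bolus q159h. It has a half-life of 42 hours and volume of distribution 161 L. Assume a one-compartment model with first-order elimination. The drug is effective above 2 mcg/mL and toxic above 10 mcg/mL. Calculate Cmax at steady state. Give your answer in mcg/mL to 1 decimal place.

τ/t½ = 159/42 ≈ 3.7857, so fraction remaining f = (1/2)^(159/42) ≈ 0.0725.
Accumulation ratio R = 1/(1 − f) ≈ 1/0.9275 ≈ 1.0782.
Each bolus raises the concentration by D/Vd = 880/161 ≈ 5.466 mcg/mL.
Steady-state peak Cmax,ss = C₀·R ≈ 5.466 × 1.0782 ≈ 5.893 mcg/mL.
Peak 5.9 mcg/mL vs MTC 10 mcg/mL: below toxic threshold.

5.9 mcg/mL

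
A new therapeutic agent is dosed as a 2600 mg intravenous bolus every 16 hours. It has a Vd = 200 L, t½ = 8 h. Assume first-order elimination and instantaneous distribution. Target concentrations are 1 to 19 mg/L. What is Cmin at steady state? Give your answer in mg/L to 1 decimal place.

4.3 mg/L

The dosing interval is 2 half-lives, so f = 2^(−2) = 0.25.
Accumulation ratio R = 1/(1 − f) = 1/0.75 = 4/3.
Single-dose peak C₀ = D/Vd = 2600/200 = 13 mg/L.
Steady-state peak Cmax,ss = C₀·R = 13 × 4/3 ≈ 17.333 mg/L.
Steady-state trough Cmin,ss = Cmax,ss·f ≈ 17.333 × 0.25 ≈ 4.333 mg/L.
Trough 4.3 mg/L vs MEC 1 mg/L: adequate.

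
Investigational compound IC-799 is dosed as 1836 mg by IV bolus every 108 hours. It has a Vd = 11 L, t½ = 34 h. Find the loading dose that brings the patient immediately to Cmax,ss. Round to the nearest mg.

2064 mg

f = (1/2)^(108/34) ≈ 0.110608; accumulation ratio R = 1/(1−f) ≈ 1.12436.
Loading dose to hit Cmax,ss on first dose: D_load = D_maint·R ≈ 1836 × 1.12436 ≈ 2064.32 mg.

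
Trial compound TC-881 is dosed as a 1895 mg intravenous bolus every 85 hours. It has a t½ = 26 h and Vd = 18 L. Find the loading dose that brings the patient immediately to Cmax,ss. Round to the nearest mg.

2114 mg

f = (1/2)^(85/26) ≈ 0.103720; accumulation ratio R = 1/(1−f) ≈ 1.11572.
Loading dose to hit Cmax,ss on first dose: D_load = D_maint·R ≈ 1895 × 1.11572 ≈ 2114.29 mg.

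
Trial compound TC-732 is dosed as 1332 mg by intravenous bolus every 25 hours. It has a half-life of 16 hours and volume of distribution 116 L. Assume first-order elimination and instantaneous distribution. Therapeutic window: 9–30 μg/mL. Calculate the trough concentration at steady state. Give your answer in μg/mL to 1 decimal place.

5.9 μg/mL

τ/t½ = 25/16 ≈ 1.5625, so fraction remaining f = (1/2)^(25/16) ≈ 0.3386.
Each bolus raises the concentration by D/Vd = 1332/116 ≈ 11.483 μg/mL.
Steady-state trough Cmin,ss = C₀·f/(1−f) ≈ 11.483 × 0.3386/0.6614 ≈ 5.879 μg/mL.
Trough 5.9 μg/mL vs MEC 9 μg/mL: subtherapeutic.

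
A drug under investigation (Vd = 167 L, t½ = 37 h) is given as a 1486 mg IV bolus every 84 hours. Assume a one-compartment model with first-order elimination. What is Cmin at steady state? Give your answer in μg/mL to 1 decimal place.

2.3 μg/mL

Over one 84-h interval, 84/37 ≈ 2.2703 half-lives elapse, leaving f ≈ 0.2073 of each dose.
Each bolus raises the concentration by D/Vd = 1486/167 ≈ 8.898 μg/mL.
Steady-state trough Cmin,ss = C₀·f/(1−f) ≈ 8.898 × 0.2073/0.7927 ≈ 2.327 μg/mL.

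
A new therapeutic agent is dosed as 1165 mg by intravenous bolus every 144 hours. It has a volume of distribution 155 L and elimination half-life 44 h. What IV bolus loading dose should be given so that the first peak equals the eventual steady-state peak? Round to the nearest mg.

1299 mg

f = (1/2)^(144/44) ≈ 0.103469; accumulation ratio R = 1/(1−f) ≈ 1.11541.
Loading dose to hit Cmax,ss on first dose: D_load = D_maint·R ≈ 1165 × 1.11541 ≈ 1299.45 mg.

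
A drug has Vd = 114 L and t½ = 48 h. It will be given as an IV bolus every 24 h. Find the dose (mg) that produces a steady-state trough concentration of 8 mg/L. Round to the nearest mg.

378 mg

τ/t½ = 24/48 ≈ 0.5, so f = (1/2)^(24/48) ≈ 0.707107.
Cmin,ss = (D/Vd)·f/(1−f), so D = Cmin,ss·Vd·(1−f)/f.
D = 8 × 114 × (1−f)/f ≈ 8 × 114 × 0.41421 ≈ 377.76 mg.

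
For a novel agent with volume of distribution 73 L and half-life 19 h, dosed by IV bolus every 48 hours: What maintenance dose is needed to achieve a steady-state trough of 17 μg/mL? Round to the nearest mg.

5908 mg

τ/t½ = 48/19 ≈ 2.5263, so f = (1/2)^(48/19) ≈ 0.173581.
Cmin,ss = (D/Vd)·f/(1−f), so D = Cmin,ss·Vd·(1−f)/f.
D = 17 × 73 × (1−f)/f ≈ 17 × 73 × 4.76100 ≈ 5908.40 mg.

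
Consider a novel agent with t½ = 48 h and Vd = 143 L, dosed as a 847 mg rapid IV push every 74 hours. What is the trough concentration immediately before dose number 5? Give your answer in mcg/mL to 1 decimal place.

3.1 mcg/mL

f = (1/2)^(τ/t½) = (1/2)^(74/48) ≈ 0.3435.
C₀ = D/Vd = 847/143 ≈ 5.923 mcg/mL.
Before the 5th dose, 4 doses have been given. Superposition: Cmin = C₀·(f + f² + … + f^4).
≈ 5.923 × (0.3435 + 0.1180 + 0.0405 + 0.0139) ≈ 5.923 × 0.5159 ≈ 3.056 mcg/mL.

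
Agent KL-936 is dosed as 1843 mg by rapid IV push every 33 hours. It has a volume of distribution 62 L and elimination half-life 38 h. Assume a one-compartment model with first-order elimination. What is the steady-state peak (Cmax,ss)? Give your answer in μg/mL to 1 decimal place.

τ/t½ = 33/38 ≈ 0.86842, so fraction remaining f = (1/2)^(33/38) ≈ 0.5477.
At steady state, accumulation factor R = 1/(1 − e^(−kτ)) ≈ 2.2109.
Single-dose peak C₀ = D/Vd = 1843/62 ≈ 29.726 μg/mL.
Steady-state peak Cmax,ss = C₀·R ≈ 29.726 × 2.2109 ≈ 65.721 μg/mL.

65.7 μg/mL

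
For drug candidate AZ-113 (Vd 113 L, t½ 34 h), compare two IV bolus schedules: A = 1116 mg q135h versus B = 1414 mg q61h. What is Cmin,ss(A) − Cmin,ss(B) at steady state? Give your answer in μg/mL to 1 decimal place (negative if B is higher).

-4.4 μg/mL

Regimen A: f = (1/2)^(135/34) ≈ 0.0638; Cmin,ss = (1116/113)·f/(1−f) ≈ 0.673 μg/mL.
Regimen B: f = (1/2)^(61/34) ≈ 0.2883; Cmin,ss = (1414/113)·f/(1−f) ≈ 5.069 μg/mL.
Difference ≈ 0.673 − 5.069 ≈ -4.396 μg/mL.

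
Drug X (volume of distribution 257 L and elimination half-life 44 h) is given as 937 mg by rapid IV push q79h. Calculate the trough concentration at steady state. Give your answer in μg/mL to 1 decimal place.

Over one 79-h interval, 79/44 ≈ 1.7955 half-lives elapse, leaving f ≈ 0.2881 of each dose.
Each bolus raises the concentration by D/Vd = 937/257 ≈ 3.646 μg/mL.
Steady-state trough Cmin,ss = C₀·f/(1−f) ≈ 3.646 × 0.2881/0.7119 ≈ 1.476 μg/mL.

1.5 μg/mL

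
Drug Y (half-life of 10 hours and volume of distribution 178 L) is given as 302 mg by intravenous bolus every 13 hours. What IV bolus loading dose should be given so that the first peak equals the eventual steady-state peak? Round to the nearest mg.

f = (1/2)^(13/10) ≈ 0.406126; accumulation ratio R = 1/(1−f) ≈ 1.68386.
Loading dose to hit Cmax,ss on first dose: D_load = D_maint·R ≈ 302 × 1.68386 ≈ 508.53 mg.

509 mg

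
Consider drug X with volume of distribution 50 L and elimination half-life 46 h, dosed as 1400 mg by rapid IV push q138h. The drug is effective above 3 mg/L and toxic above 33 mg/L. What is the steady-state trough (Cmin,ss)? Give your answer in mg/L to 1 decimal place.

τ = 138 h = 3 half-lives, so f = (1/2)^3 = 0.125.
At steady state, R = 1/(1 − 0.125) = 8/7.
Single-dose peak C₀ = D/Vd = 1400/50 = 28 mg/L.
Steady-state peak Cmax,ss = C₀·R = 28 × 8/7 ≈ 32.000 mg/L.
Steady-state trough Cmin,ss = Cmax,ss·f ≈ 32.000 × 0.125 ≈ 4.000 mg/L.
Trough 4.0 mg/L vs MEC 3 mg/L: adequate.

4.0 mg/L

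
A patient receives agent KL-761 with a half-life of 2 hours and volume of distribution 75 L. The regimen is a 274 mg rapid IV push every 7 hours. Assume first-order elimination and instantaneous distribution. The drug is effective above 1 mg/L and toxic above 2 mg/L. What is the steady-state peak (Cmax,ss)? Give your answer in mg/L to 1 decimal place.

τ/t½ = 7/2 ≈ 3.5, so fraction remaining f = (1/2)^(7/2) ≈ 0.0884.
Accumulation ratio R = 1/(1 − f) ≈ 1/0.9116 ≈ 1.0970.
Each bolus raises the concentration by D/Vd = 274/75 ≈ 3.653 mg/L.
Steady-state peak Cmax,ss = C₀·R ≈ 3.653 × 1.0970 ≈ 4.007 mg/L.
Peak 4.0 mg/L vs MTC 2 mg/L: exceeds toxic threshold.

4.0 mg/L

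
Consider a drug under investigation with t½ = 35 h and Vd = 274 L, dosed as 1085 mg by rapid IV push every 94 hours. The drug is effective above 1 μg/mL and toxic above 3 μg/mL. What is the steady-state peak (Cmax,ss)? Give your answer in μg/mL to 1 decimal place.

4.7 μg/mL

k = ln2/t½ = ln2/35 ≈ 0.019804 h⁻¹; fraction remaining f = e^(−kτ) = e^(−0.019804×94) ≈ 0.1554.
Accumulation ratio R = 1/(1 − f) ≈ 1/0.8446 ≈ 1.1840.
Single-dose peak C₀ = D/Vd = 1085/274 ≈ 3.960 μg/mL.
Cmax,ss = C₀/(1 − f) ≈ 3.960/0.8446 ≈ 4.689 μg/mL.
Peak 4.7 μg/mL vs MTC 3 μg/mL: exceeds toxic threshold.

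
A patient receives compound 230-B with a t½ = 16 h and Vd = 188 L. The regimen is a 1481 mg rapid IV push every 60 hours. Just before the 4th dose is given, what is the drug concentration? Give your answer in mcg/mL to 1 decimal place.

f = (1/2)^(τ/t½) = (1/2)^(60/16) ≈ 0.0743.
C₀ = D/Vd = 1481/188 ≈ 7.878 mcg/mL.
Before the 4th dose, 3 doses have been given. Superposition: Cmin = C₀·(f + f² + … + f^3).
≈ 7.878 × (0.0743 + 0.0055 + 0.0004) ≈ 7.878 × 0.0802 ≈ 0.632 mcg/mL.

0.6 mcg/mL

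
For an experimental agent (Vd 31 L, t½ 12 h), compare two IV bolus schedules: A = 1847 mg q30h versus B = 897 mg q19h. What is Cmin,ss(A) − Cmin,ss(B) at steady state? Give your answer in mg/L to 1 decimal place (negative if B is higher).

Regimen A: f = (1/2)^(30/12) ≈ 0.1768; Cmin,ss = (1847/31)·f/(1−f) ≈ 12.796 mg/L.
Regimen B: f = (1/2)^(19/12) ≈ 0.3337; Cmin,ss = (897/31)·f/(1−f) ≈ 14.492 mg/L.
Difference ≈ 12.796 − 14.492 ≈ -1.696 mg/L.

-1.7 mg/L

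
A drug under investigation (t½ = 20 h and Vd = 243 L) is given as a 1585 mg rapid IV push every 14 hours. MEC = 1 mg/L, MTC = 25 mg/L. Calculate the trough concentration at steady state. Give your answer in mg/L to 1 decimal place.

τ/t½ = 14/20 ≈ 0.7, so fraction remaining f = (1/2)^(14/20) ≈ 0.6156.
At steady state, accumulation factor R = 1/(1 − e^(−kτ)) ≈ 2.6015.
Single-dose peak C₀ = D/Vd = 1585/243 ≈ 6.523 mg/L.
Cmax,ss = C₀/(1 − f) ≈ 6.523/0.3844 ≈ 16.969 mg/L.
One interval later, Cmin,ss = Cmax,ss·e^(−kτ) ≈ 16.969 × 0.6156 ≈ 10.446 mg/L.
Trough 10.4 mg/L vs MEC 1 mg/L: adequate.

10.4 mg/L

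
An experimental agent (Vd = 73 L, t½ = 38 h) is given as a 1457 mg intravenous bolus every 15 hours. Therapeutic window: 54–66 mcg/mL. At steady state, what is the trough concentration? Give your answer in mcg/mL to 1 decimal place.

63.4 mcg/mL

τ/t½ = 15/38 ≈ 0.39474, so fraction remaining f = (1/2)^(15/38) ≈ 0.7606.
Accumulation ratio R = 1/(1 − f) ≈ 1/0.2394 ≈ 4.1771.
Single-dose peak C₀ = D/Vd = 1457/73 ≈ 19.959 mcg/mL.
Cmax,ss = C₀/(1 − f) ≈ 19.959/0.2394 ≈ 83.371 mcg/mL.
One interval later, Cmin,ss = Cmax,ss·e^(−kτ) ≈ 83.371 × 0.7606 ≈ 63.412 mcg/mL.
Trough 63.4 mcg/mL vs MEC 54 mcg/mL: adequate.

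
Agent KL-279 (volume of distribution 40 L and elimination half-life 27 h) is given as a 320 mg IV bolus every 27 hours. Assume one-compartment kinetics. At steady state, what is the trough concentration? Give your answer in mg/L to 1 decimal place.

τ = 27 h = 1 half-life, so f = (1/2)^1 = 0.5.
Accumulation ratio R = 1/(1 − f) = 1/0.5 = 2/1.
Single-dose peak C₀ = D/Vd = 320/40 = 8 mg/L.
Steady-state peak Cmax,ss = C₀·R = 8 × 2/1 ≈ 16.000 mg/L.
Steady-state trough Cmin,ss = Cmax,ss·f ≈ 16.000 × 0.5 ≈ 8.000 mg/L.

8.0 mg/L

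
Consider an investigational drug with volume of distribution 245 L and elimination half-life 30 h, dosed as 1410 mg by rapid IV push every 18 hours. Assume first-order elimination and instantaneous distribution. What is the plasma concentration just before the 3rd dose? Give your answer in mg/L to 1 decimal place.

6.3 mg/L

f = (1/2)^(τ/t½) = (1/2)^(18/30) ≈ 0.6598.
C₀ = D/Vd = 1410/245 ≈ 5.755 mg/L.
Before the 3rd dose, 2 doses have been given. Superposition: Cmin = C₀·(f + f²).
≈ 5.755 × (0.6598 + 0.4353) ≈ 5.755 × 1.0951 ≈ 6.302 mg/L.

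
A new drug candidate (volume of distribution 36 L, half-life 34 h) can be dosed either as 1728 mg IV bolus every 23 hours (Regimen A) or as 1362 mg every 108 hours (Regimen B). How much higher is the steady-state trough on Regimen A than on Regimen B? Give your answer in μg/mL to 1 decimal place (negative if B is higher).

Regimen A: f = (1/2)^(23/34) ≈ 0.6257; Cmin,ss = (1728/36)·f/(1−f) ≈ 80.239 μg/mL.
Regimen B: f = (1/2)^(108/34) ≈ 0.1106; Cmin,ss = (1362/36)·f/(1−f) ≈ 4.705 μg/mL.
Difference ≈ 80.239 − 4.705 ≈ 75.534 μg/mL.

75.5 μg/mL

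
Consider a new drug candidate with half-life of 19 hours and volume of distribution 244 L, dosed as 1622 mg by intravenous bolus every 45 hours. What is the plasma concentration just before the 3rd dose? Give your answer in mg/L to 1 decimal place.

1.5 mg/L

f = (1/2)^(τ/t½) = (1/2)^(45/19) ≈ 0.1937.
C₀ = D/Vd = 1622/244 ≈ 6.648 mg/L.
Before the 3rd dose, 2 doses have been given. Superposition: Cmin = C₀·(f + f²).
≈ 6.648 × (0.1937 + 0.0375) ≈ 6.648 × 0.2312 ≈ 1.537 mg/L.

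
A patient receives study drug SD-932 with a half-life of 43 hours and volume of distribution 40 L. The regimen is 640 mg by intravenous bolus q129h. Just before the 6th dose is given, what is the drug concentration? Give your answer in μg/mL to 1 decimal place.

f = (1/2)^(τ/t½) = (1/2)^(129/43) ≈ 0.1250.
C₀ = D/Vd = 640/40 ≈ 16.000 μg/mL.
Before the 6th dose, 5 doses have been given. Superposition: Cmin = C₀·(f + f² + … + f^5).
≈ 16.000 × (0.1250 + 0.0156 + 0.0020 + 0.0002 + 0.0000) ≈ 16.000 × 0.1428 ≈ 2.285 μg/mL.

2.3 μg/mL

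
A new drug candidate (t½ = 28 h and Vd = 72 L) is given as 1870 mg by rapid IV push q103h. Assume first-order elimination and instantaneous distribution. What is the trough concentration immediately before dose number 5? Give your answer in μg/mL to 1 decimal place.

f = (1/2)^(τ/t½) = (1/2)^(103/28) ≈ 0.0781.
C₀ = D/Vd = 1870/72 ≈ 25.972 μg/mL.
Before the 5th dose, 4 doses have been given. Superposition: Cmin = C₀·(f + f² + … + f^4).
≈ 25.972 × (0.0781 + 0.0061 + 0.0005 + 0.0000) ≈ 25.972 × 0.0847 ≈ 2.200 μg/mL.

2.2 μg/mL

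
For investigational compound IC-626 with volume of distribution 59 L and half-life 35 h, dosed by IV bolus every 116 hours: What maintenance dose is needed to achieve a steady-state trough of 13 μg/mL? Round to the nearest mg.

6862 mg

τ/t½ = 116/35 ≈ 3.3143, so f = (1/2)^(116/35) ≈ 0.100531.
Cmin,ss = (D/Vd)·f/(1−f), so D = Cmin,ss·Vd·(1−f)/f.
D = 13 × 59 × (1−f)/f ≈ 13 × 59 × 8.94718 ≈ 6862.49 mg.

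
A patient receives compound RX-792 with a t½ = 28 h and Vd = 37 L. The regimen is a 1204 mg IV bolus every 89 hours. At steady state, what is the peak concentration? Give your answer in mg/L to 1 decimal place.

36.6 mg/L

Over one 89-h interval, 89/28 ≈ 3.1786 half-lives elapse, leaving f ≈ 0.1104 of each dose.
Accumulation ratio R = 1/(1 − f) ≈ 1/0.8896 ≈ 1.1241.
Each bolus raises the concentration by D/Vd = 1204/37 ≈ 32.541 mg/L.
Steady-state peak Cmax,ss = C₀·R ≈ 32.541 × 1.1241 ≈ 36.579 mg/L.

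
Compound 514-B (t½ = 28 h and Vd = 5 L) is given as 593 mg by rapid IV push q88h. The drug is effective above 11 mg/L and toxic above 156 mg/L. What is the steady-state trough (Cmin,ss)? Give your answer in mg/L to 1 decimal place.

15.1 mg/L

k = ln2/t½ = ln2/28 ≈ 0.024755 h⁻¹; fraction remaining f = e^(−kτ) = e^(−0.024755×88) ≈ 0.1132.
Accumulation ratio R = 1/(1 − f) ≈ 1/0.8868 ≈ 1.1276.
Each bolus raises the concentration by D/Vd = 593/5 ≈ 118.600 mg/L.
Steady-state peak Cmax,ss = C₀·R ≈ 118.600 × 1.1276 ≈ 133.733 mg/L.
One interval later, Cmin,ss = Cmax,ss·e^(−kτ) ≈ 133.733 × 0.1132 ≈ 15.139 mg/L.
Trough 15.1 mg/L vs MEC 11 mg/L: adequate.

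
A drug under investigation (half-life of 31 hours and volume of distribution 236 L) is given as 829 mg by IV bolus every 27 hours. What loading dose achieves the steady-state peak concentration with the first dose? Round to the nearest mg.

1829 mg

f = (1/2)^(27/31) ≈ 0.546780; accumulation ratio R = 1/(1−f) ≈ 2.20643.
Loading dose to hit Cmax,ss on first dose: D_load = D_maint·R ≈ 829 × 2.20643 ≈ 1829.13 mg.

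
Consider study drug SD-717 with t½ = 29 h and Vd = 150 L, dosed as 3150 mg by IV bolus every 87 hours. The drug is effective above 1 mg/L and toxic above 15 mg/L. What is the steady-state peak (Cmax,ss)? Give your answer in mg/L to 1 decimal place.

24.0 mg/L

The dosing interval is 3 half-lives, so f = 2^(−3) = 0.125.
At steady state, R = 1/(1 − 0.125) = 8/7.
Single-dose peak C₀ = D/Vd = 3150/150 = 21 mg/L.
Steady-state peak Cmax,ss = C₀·R = 21 × 8/7 ≈ 24.000 mg/L.
Peak 24.0 mg/L vs MTC 15 mg/L: exceeds toxic threshold.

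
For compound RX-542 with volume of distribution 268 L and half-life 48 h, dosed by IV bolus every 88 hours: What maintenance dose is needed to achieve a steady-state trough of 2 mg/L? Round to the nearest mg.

1374 mg

τ/t½ = 88/48 ≈ 1.8333, so f = (1/2)^(88/48) ≈ 0.280616.
Cmin,ss = (D/Vd)·f/(1−f), so D = Cmin,ss·Vd·(1−f)/f.
D = 2 × 268 × (1−f)/f ≈ 2 × 268 × 2.56359 ≈ 1374.08 mg.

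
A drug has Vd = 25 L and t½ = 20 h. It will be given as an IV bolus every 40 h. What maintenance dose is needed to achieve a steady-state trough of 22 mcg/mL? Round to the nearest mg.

τ/t½ = 40/20 ≈ 2, so f = (1/2)^(40/20) ≈ 0.250000.
Cmin,ss = (D/Vd)·f/(1−f), so D = Cmin,ss·Vd·(1−f)/f.
D = 22 × 25 × (1−f)/f ≈ 22 × 25 × 3.00000 ≈ 1650.00 mg.

1650 mg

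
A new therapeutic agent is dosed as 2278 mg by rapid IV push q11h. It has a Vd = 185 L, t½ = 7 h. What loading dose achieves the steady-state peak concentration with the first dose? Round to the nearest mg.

3433 mg

f = (1/2)^(11/7) ≈ 0.336475; accumulation ratio R = 1/(1−f) ≈ 1.50710.
Loading dose to hit Cmax,ss on first dose: D_load = D_maint·R ≈ 2278 × 1.50710 ≈ 3433.17 mg.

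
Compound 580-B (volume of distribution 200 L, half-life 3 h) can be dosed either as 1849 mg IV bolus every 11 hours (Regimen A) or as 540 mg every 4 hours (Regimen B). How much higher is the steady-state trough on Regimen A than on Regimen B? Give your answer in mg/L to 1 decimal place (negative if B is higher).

Regimen A: f = (1/2)^(11/3) ≈ 0.0787; Cmin,ss = (1849/200)·f/(1−f) ≈ 0.790 mg/L.
Regimen B: f = (1/2)^(4/3) ≈ 0.3969; Cmin,ss = (540/200)·f/(1−f) ≈ 1.777 mg/L.
Difference ≈ 0.790 − 1.777 ≈ -0.987 mg/L.

-1.0 mg/L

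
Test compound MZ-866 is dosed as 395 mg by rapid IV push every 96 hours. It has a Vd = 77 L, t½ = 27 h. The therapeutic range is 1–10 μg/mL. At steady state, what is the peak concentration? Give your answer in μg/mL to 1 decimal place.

τ/t½ = 96/27 ≈ 3.5556, so fraction remaining f = (1/2)^(96/27) ≈ 0.0850.
Accumulation ratio R = 1/(1 − f) ≈ 1/0.9150 ≈ 1.0929.
Single-dose peak C₀ = D/Vd = 395/77 ≈ 5.130 μg/mL.
Cmax,ss = C₀/(1 − f) ≈ 5.130/0.9150 ≈ 5.607 μg/mL.
Peak 5.6 μg/mL vs MTC 10 μg/mL: below toxic threshold.

5.6 μg/mL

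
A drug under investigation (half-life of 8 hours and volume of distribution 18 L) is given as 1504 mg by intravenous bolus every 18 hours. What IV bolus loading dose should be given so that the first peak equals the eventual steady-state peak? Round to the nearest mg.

f = (1/2)^(18/8) ≈ 0.210224; accumulation ratio R = 1/(1−f) ≈ 1.26618.
Loading dose to hit Cmax,ss on first dose: D_load = D_maint·R ≈ 1504 × 1.26618 ≈ 1904.33 mg.

1904 mg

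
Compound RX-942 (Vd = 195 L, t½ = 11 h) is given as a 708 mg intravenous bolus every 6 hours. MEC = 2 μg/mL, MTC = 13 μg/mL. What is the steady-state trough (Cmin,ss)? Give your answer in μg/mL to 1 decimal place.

7.9 μg/mL

τ/t½ = 6/11 ≈ 0.54545, so fraction remaining f = (1/2)^(6/11) ≈ 0.6852.
At steady state, accumulation factor R = 1/(1 − e^(−kτ)) ≈ 3.1766.
Single-dose peak C₀ = D/Vd = 708/195 ≈ 3.631 μg/mL.
Steady-state peak Cmax,ss = C₀·R ≈ 3.631 × 3.1766 ≈ 11.534 μg/mL.
One interval later, Cmin,ss = Cmax,ss·e^(−kτ) ≈ 11.534 × 0.6852 ≈ 7.903 μg/mL.
Trough 7.9 μg/mL vs MEC 2 μg/mL: adequate.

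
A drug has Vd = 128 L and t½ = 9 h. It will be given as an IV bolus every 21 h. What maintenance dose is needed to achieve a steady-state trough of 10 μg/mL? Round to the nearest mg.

τ/t½ = 21/9 ≈ 2.3333, so f = (1/2)^(21/9) ≈ 0.198425.
Cmin,ss = (D/Vd)·f/(1−f), so D = Cmin,ss·Vd·(1−f)/f.
D = 10 × 128 × (1−f)/f ≈ 10 × 128 × 4.03969 ≈ 5170.80 mg.

5171 mg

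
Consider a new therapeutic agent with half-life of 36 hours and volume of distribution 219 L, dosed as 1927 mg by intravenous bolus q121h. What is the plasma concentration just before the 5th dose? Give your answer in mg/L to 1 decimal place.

f = (1/2)^(τ/t½) = (1/2)^(121/36) ≈ 0.0973.
C₀ = D/Vd = 1927/219 ≈ 8.799 mg/L.
Before the 5th dose, 4 doses have been given. Superposition: Cmin = C₀·(f + f² + … + f^4).
≈ 8.799 × (0.0973 + 0.0095 + 0.0009 + 0.0001) ≈ 8.799 × 0.1078 ≈ 0.949 mg/L.

0.9 mg/L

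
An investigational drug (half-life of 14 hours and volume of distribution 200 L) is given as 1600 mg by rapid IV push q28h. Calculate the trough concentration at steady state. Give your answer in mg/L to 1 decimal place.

The dosing interval is 2 half-lives, so f = 2^(−2) = 0.25.
Accumulation ratio R = 1/(1 − f) = 1/0.75 = 4/3.
Single-dose peak C₀ = D/Vd = 1600/200 = 8 mg/L.
Steady-state peak Cmax,ss = C₀·R = 8 × 4/3 ≈ 10.667 mg/L.
Steady-state trough Cmin,ss = Cmax,ss·f ≈ 10.667 × 0.25 ≈ 2.667 mg/L.

2.7 mg/L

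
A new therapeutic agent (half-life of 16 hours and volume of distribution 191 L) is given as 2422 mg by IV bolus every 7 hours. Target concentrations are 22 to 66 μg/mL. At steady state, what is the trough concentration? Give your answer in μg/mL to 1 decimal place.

35.8 μg/mL

Over one 7-h interval, 7/16 ≈ 0.4375 half-lives elapse, leaving f ≈ 0.7384 of each dose.
Accumulation ratio R = 1/(1 − f) ≈ 1/0.2616 ≈ 3.8226.
Each bolus raises the concentration by D/Vd = 2422/191 ≈ 12.681 μg/mL.
Cmax,ss = C₀/(1 − f) ≈ 12.681/0.2616 ≈ 48.475 μg/mL.
Steady-state trough Cmin,ss = Cmax,ss·f ≈ 48.475 × 0.7384 ≈ 35.794 μg/mL.
Trough 35.8 μg/mL vs MEC 22 μg/mL: adequate.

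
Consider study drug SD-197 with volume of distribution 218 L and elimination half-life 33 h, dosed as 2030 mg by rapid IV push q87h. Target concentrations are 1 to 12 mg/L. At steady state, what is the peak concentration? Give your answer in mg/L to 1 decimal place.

τ/t½ = 87/33 ≈ 2.6364, so fraction remaining f = (1/2)^(87/33) ≈ 0.1608.
At steady state, accumulation factor R = 1/(1 − e^(−kτ)) ≈ 1.1916.
Each bolus raises the concentration by D/Vd = 2030/218 ≈ 9.312 mg/L.
Cmax,ss = C₀/(1 − f) ≈ 9.312/0.8392 ≈ 11.096 mg/L.
Peak 11.1 mg/L vs MTC 12 mg/L: below toxic threshold.

11.1 mg/L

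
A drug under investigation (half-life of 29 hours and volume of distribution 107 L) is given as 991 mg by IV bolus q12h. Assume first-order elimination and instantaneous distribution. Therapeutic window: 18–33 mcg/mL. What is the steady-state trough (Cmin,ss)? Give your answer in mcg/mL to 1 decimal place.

k = ln2/t½ = ln2/29 ≈ 0.023902 h⁻¹; fraction remaining f = e^(−kτ) = e^(−0.023902×12) ≈ 0.7506.
Accumulation ratio R = 1/(1 − f) ≈ 1/0.2494 ≈ 4.0096.
Single-dose peak C₀ = D/Vd = 991/107 ≈ 9.262 mcg/mL.
Cmax,ss = C₀/(1 − f) ≈ 9.262/0.2494 ≈ 37.137 mcg/mL.
One interval later, Cmin,ss = Cmax,ss·e^(−kτ) ≈ 37.137 × 0.7506 ≈ 27.875 mcg/mL.
Trough 27.9 mcg/mL vs MEC 18 mcg/mL: adequate.

27.9 mcg/mL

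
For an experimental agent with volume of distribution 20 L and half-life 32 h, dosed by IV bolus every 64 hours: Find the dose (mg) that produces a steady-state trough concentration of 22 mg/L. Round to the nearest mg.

1320 mg

τ/t½ = 64/32 ≈ 2, so f = (1/2)^(64/32) ≈ 0.250000.
Cmin,ss = (D/Vd)·f/(1−f), so D = Cmin,ss·Vd·(1−f)/f.
D = 22 × 20 × (1−f)/f ≈ 22 × 20 × 3.00000 ≈ 1320.00 mg.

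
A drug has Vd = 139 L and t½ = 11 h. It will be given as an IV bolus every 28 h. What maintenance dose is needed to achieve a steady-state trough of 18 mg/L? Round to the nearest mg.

τ/t½ = 28/11 ≈ 2.5455, so f = (1/2)^(28/11) ≈ 0.171294.
Cmin,ss = (D/Vd)·f/(1−f), so D = Cmin,ss·Vd·(1−f)/f.
D = 18 × 139 × (1−f)/f ≈ 18 × 139 × 4.83792 ≈ 12104.48 mg.

12104 mg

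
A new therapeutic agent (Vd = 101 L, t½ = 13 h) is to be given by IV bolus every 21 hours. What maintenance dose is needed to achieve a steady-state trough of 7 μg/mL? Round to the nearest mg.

1459 mg

τ/t½ = 21/13 ≈ 1.6154, so f = (1/2)^(21/13) ≈ 0.326378.
Cmin,ss = (D/Vd)·f/(1−f), so D = Cmin,ss·Vd·(1−f)/f.
D = 7 × 101 × (1−f)/f ≈ 7 × 101 × 2.06393 ≈ 1459.20 mg.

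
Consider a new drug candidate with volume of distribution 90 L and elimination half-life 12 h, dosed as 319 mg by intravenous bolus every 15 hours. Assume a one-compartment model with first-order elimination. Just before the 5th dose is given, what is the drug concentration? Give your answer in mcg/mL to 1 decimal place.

f = (1/2)^(τ/t½) = (1/2)^(15/12) ≈ 0.4204.
C₀ = D/Vd = 319/90 ≈ 3.544 mcg/mL.
Before the 5th dose, 4 doses have been given. Superposition: Cmin = C₀·(f + f² + … + f^4).
≈ 3.544 × (0.4204 + 0.1767 + 0.0743 + 0.0312) ≈ 3.544 × 0.7026 ≈ 2.490 mcg/mL.

2.5 mcg/mL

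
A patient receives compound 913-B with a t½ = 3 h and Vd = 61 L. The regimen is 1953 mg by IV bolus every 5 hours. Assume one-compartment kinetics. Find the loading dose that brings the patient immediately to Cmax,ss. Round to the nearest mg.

f = (1/2)^(5/3) ≈ 0.314980; accumulation ratio R = 1/(1−f) ≈ 1.45981.
Loading dose to hit Cmax,ss on first dose: D_load = D_maint·R ≈ 1953 × 1.45981 ≈ 2851.01 mg.

2851 mg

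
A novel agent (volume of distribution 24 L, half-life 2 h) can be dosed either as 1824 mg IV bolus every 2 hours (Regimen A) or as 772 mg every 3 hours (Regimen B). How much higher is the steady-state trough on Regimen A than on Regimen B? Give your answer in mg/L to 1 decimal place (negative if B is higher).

58.4 mg/L

Regimen A: f = (1/2)^(2/2) ≈ 0.5000; Cmin,ss = (1824/24)·f/(1−f) ≈ 76.000 mg/L.
Regimen B: f = (1/2)^(3/2) ≈ 0.3536; Cmin,ss = (772/24)·f/(1−f) ≈ 17.596 mg/L.
Difference ≈ 76.000 − 17.596 ≈ 58.404 mg/L.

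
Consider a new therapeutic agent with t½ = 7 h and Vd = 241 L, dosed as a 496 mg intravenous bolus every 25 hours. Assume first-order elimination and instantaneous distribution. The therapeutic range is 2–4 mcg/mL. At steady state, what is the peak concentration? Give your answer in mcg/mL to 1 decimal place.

2.2 mcg/mL

τ/t½ = 25/7 ≈ 3.5714, so fraction remaining f = (1/2)^(25/7) ≈ 0.0841.
Accumulation ratio R = 1/(1 − f) ≈ 1/0.9159 ≈ 1.0918.
Each bolus raises the concentration by D/Vd = 496/241 ≈ 2.058 mcg/mL.
Steady-state peak Cmax,ss = C₀·R ≈ 2.058 × 1.0918 ≈ 2.247 mcg/mL.
Peak 2.2 mcg/mL vs MTC 4 mcg/mL: below toxic threshold.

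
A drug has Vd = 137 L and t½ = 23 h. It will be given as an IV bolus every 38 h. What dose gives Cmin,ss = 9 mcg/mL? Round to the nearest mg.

τ/t½ = 38/23 ≈ 1.6522, so f = (1/2)^(38/23) ≈ 0.318160.
Cmin,ss = (D/Vd)·f/(1−f), so D = Cmin,ss·Vd·(1−f)/f.
D = 9 × 137 × (1−f)/f ≈ 9 × 137 × 2.14307 ≈ 2642.41 mg.

2642 mg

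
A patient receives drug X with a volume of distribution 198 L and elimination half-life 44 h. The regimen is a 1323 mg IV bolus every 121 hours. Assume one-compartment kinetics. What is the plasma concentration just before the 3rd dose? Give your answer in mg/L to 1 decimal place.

1.1 mg/L

f = (1/2)^(τ/t½) = (1/2)^(121/44) ≈ 0.1487.
C₀ = D/Vd = 1323/198 ≈ 6.682 mg/L.
Before the 3rd dose, 2 doses have been given. Superposition: Cmin = C₀·(f + f²).
≈ 6.682 × (0.1487 + 0.0221) ≈ 6.682 × 0.1708 ≈ 1.141 mg/L.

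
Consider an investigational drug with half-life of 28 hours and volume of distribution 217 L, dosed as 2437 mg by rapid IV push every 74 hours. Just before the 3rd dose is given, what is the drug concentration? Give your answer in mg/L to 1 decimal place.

2.1 mg/L

f = (1/2)^(τ/t½) = (1/2)^(74/28) ≈ 0.1601.
C₀ = D/Vd = 2437/217 ≈ 11.230 mg/L.
Before the 3rd dose, 2 doses have been given. Superposition: Cmin = C₀·(f + f²).
≈ 11.230 × (0.1601 + 0.0256) ≈ 11.230 × 0.1857 ≈ 2.085 mg/L.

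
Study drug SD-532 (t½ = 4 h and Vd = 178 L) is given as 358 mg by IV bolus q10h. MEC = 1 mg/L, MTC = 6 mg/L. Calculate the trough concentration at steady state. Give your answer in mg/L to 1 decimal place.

0.4 mg/L

k = ln2/t½ = ln2/4 ≈ 0.173287 h⁻¹; fraction remaining f = e^(−kτ) = e^(−0.173287×10) ≈ 0.1768.
Accumulation ratio R = 1/(1 − f) ≈ 1/0.8232 ≈ 1.2148.
Each bolus raises the concentration by D/Vd = 358/178 ≈ 2.011 mg/L.
Steady-state peak Cmax,ss = C₀·R ≈ 2.011 × 1.2148 ≈ 2.443 mg/L.
Steady-state trough Cmin,ss = Cmax,ss·f ≈ 2.443 × 0.1768 ≈ 0.432 mg/L.
Trough 0.4 mg/L vs MEC 1 mg/L: subtherapeutic.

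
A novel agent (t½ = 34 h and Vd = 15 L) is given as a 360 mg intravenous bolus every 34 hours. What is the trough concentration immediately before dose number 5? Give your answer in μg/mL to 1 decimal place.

22.5 μg/mL

f = (1/2)^(τ/t½) = (1/2)^(34/34) ≈ 0.5000.
C₀ = D/Vd = 360/15 ≈ 24.000 μg/mL.
Before the 5th dose, 4 doses have been given. Superposition: Cmin = C₀·(f + f² + … + f^4).
≈ 24.000 × (0.5000 + 0.2500 + 0.1250 + 0.0625) ≈ 24.000 × 0.9375 ≈ 22.500 μg/mL.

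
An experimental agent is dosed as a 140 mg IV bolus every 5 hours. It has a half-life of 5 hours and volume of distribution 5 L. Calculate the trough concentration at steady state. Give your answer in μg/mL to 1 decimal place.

28.0 μg/mL

τ = 5 h = 1 half-life, so f = (1/2)^1 = 0.5.
Accumulation ratio R = 1/(1 − f) = 1/0.5 = 2/1.
Single-dose peak C₀ = D/Vd = 140/5 = 28 μg/mL.
Steady-state peak Cmax,ss = C₀·R = 28 × 2/1 ≈ 56.000 μg/mL.
Steady-state trough Cmin,ss = Cmax,ss·f ≈ 56.000 × 0.5 ≈ 28.000 μg/mL.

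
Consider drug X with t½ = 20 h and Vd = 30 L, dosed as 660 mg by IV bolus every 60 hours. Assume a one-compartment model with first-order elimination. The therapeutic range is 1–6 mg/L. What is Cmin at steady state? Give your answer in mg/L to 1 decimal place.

The dosing interval is 3 half-lives, so f = 2^(−3) = 0.125.
Accumulation ratio R = 1/(1 − f) = 1/0.875 = 8/7.
Single-dose peak C₀ = D/Vd = 660/30 = 22 mg/L.
Steady-state peak Cmax,ss = C₀·R = 22 × 8/7 ≈ 25.143 mg/L.
Steady-state trough Cmin,ss = Cmax,ss·f ≈ 25.143 × 0.125 ≈ 3.143 mg/L.
Trough 3.1 mg/L vs MEC 1 mg/L: adequate.

3.1 mg/L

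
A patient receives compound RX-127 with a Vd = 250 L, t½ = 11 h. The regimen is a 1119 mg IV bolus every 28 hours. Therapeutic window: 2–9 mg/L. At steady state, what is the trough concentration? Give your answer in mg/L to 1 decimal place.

0.9 mg/L

τ/t½ = 28/11 ≈ 2.5455, so fraction remaining f = (1/2)^(28/11) ≈ 0.1713.
Accumulation ratio R = 1/(1 − f) ≈ 1/0.8287 ≈ 1.2067.
Single-dose peak C₀ = D/Vd = 1119/250 ≈ 4.476 mg/L.
Steady-state peak Cmax,ss = C₀·R ≈ 4.476 × 1.2067 ≈ 5.401 mg/L.
One interval later, Cmin,ss = Cmax,ss·e^(−kτ) ≈ 5.401 × 0.1713 ≈ 0.925 mg/L.
Trough 0.9 mg/L vs MEC 2 mg/L: subtherapeutic.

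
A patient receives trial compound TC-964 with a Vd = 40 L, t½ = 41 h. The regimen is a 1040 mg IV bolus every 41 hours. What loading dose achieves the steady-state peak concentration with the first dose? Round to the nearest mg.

f = (1/2)^(41/41) ≈ 0.500000; accumulation ratio R = 1/(1−f) ≈ 2.00000.
Loading dose to hit Cmax,ss on first dose: D_load = D_maint·R ≈ 1040 × 2.00000 ≈ 2080.00 mg.

2080 mg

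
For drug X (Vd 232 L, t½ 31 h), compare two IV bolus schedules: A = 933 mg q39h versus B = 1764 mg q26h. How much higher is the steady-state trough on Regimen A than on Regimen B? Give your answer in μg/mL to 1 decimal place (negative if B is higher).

-6.8 μg/mL

Regimen A: f = (1/2)^(39/31) ≈ 0.4181; Cmin,ss = (933/232)·f/(1−f) ≈ 2.890 μg/mL.
Regimen B: f = (1/2)^(26/31) ≈ 0.5591; Cmin,ss = (1764/232)·f/(1−f) ≈ 9.642 μg/mL.
Difference ≈ 2.890 − 9.642 ≈ -6.752 μg/mL.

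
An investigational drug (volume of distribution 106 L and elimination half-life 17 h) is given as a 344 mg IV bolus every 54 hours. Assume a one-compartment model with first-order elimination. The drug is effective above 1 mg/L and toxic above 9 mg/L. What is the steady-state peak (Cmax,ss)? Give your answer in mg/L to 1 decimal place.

3.6 mg/L

k = ln2/t½ = ln2/17 ≈ 0.040773 h⁻¹; fraction remaining f = e^(−kτ) = e^(−0.040773×54) ≈ 0.1106.
Accumulation ratio R = 1/(1 − f) ≈ 1/0.8894 ≈ 1.1244.
Each bolus raises the concentration by D/Vd = 344/106 ≈ 3.245 mg/L.
Steady-state peak Cmax,ss = C₀·R ≈ 3.245 × 1.1244 ≈ 3.649 mg/L.
Peak 3.6 mg/L vs MTC 9 mg/L: below toxic threshold.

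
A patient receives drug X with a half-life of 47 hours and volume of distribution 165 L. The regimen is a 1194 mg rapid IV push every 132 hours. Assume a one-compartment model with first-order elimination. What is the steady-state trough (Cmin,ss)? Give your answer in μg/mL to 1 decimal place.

1.2 μg/mL

Over one 132-h interval, 132/47 ≈ 2.8085 half-lives elapse, leaving f ≈ 0.1427 of each dose.
Each bolus raises the concentration by D/Vd = 1194/165 ≈ 7.236 μg/mL.
Steady-state trough Cmin,ss = C₀·f/(1−f) ≈ 7.236 × 0.1427/0.8573 ≈ 1.204 μg/mL.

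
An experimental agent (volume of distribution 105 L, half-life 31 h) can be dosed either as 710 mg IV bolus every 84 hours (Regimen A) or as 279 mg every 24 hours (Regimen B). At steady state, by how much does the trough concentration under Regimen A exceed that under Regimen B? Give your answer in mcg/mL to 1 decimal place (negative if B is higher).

Regimen A: f = (1/2)^(84/31) ≈ 0.1529; Cmin,ss = (710/105)·f/(1−f) ≈ 1.221 mcg/mL.
Regimen B: f = (1/2)^(24/31) ≈ 0.5847; Cmin,ss = (279/105)·f/(1−f) ≈ 3.741 mcg/mL.
Difference ≈ 1.221 − 3.741 ≈ -2.520 mcg/mL.

-2.5 mcg/mL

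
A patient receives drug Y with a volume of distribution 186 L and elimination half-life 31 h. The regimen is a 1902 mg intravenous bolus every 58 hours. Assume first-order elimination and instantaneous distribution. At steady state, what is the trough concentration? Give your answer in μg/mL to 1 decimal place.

3.8 μg/mL

Over one 58-h interval, 58/31 ≈ 1.871 half-lives elapse, leaving f ≈ 0.2734 of each dose.
At steady state, accumulation factor R = 1/(1 − e^(−kτ)) ≈ 1.3763.
Single-dose peak C₀ = D/Vd = 1902/186 ≈ 10.226 μg/mL.
Steady-state peak Cmax,ss = C₀·R ≈ 10.226 × 1.3763 ≈ 14.074 μg/mL.
One interval later, Cmin,ss = Cmax,ss·e^(−kτ) ≈ 14.074 × 0.2734 ≈ 3.848 μg/mL.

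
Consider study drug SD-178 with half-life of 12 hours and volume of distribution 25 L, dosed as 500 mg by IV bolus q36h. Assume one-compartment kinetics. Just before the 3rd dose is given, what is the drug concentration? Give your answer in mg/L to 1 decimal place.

2.8 mg/L

f = (1/2)^(τ/t½) = (1/2)^(36/12) ≈ 0.1250.
C₀ = D/Vd = 500/25 ≈ 20.000 mg/L.
Before the 3rd dose, 2 doses have been given. Superposition: Cmin = C₀·(f + f²).
≈ 20.000 × (0.1250 + 0.0156) ≈ 20.000 × 0.1406 ≈ 2.812 mg/L.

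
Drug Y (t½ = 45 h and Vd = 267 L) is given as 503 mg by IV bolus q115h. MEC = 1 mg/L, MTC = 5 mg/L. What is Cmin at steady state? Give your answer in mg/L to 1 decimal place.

0.4 mg/L

Over one 115-h interval, 115/45 ≈ 2.5556 half-lives elapse, leaving f ≈ 0.1701 of each dose.
Accumulation ratio R = 1/(1 − f) ≈ 1/0.8299 ≈ 1.2050.
Single-dose peak C₀ = D/Vd = 503/267 ≈ 1.884 mg/L.
Steady-state peak Cmax,ss = C₀·R ≈ 1.884 × 1.2050 ≈ 2.270 mg/L.
One interval later, Cmin,ss = Cmax,ss·e^(−kτ) ≈ 2.270 × 0.1701 ≈ 0.386 mg/L.
Trough 0.4 mg/L vs MEC 1 mg/L: subtherapeutic.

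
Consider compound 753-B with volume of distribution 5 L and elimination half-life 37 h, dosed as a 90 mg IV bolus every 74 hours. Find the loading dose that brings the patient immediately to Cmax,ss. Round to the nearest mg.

f = (1/2)^(74/37) ≈ 0.250000; accumulation ratio R = 1/(1−f) ≈ 1.33333.
Loading dose to hit Cmax,ss on first dose: D_load = D_maint·R ≈ 90 × 1.33333 ≈ 120.00 mg.

120 mg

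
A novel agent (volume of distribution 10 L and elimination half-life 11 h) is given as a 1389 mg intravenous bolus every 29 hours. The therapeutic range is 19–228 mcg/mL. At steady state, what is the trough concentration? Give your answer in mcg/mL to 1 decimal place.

τ/t½ = 29/11 ≈ 2.6364, so fraction remaining f = (1/2)^(29/11) ≈ 0.1608.
Each bolus raises the concentration by D/Vd = 1389/10 ≈ 138.900 mcg/mL.
Steady-state trough Cmin,ss = C₀·f/(1−f) ≈ 138.900 × 0.1608/0.8392 ≈ 26.615 mcg/mL.
Trough 26.6 mcg/mL vs MEC 19 mcg/mL: adequate.

26.6 mcg/mL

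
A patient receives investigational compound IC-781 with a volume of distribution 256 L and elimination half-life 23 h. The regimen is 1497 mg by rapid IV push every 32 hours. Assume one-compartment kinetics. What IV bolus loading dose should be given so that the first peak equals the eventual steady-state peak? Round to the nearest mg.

2419 mg

f = (1/2)^(32/23) ≈ 0.381220; accumulation ratio R = 1/(1−f) ≈ 1.61608.
Loading dose to hit Cmax,ss on first dose: D_load = D_maint·R ≈ 1497 × 1.61608 ≈ 2419.27 mg.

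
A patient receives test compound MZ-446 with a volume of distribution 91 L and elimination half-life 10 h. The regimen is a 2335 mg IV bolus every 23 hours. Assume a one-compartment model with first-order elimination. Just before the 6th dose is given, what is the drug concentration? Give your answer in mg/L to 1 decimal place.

6.5 mg/L

f = (1/2)^(τ/t½) = (1/2)^(23/10) ≈ 0.2031.
C₀ = D/Vd = 2335/91 ≈ 25.659 mg/L.
Before the 6th dose, 5 doses have been given. Superposition: Cmin = C₀·(f + f² + … + f^5).
≈ 25.659 × (0.2031 + 0.0412 + 0.0084 + 0.0017 + 0.0003) ≈ 25.659 × 0.2547 ≈ 6.535 mg/L.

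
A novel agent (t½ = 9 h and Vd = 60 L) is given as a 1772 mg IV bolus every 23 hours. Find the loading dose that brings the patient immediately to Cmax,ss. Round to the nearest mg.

f = (1/2)^(23/9) ≈ 0.170099; accumulation ratio R = 1/(1−f) ≈ 1.20496.
Loading dose to hit Cmax,ss on first dose: D_load = D_maint·R ≈ 1772 × 1.20496 ≈ 2135.19 mg.

2135 mg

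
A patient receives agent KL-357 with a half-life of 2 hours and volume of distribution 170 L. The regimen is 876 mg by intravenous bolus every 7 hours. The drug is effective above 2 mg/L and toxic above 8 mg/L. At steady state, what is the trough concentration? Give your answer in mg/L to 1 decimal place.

Over one 7-h interval, 7/2 ≈ 3.5 half-lives elapse, leaving f ≈ 0.0884 of each dose.
Each bolus raises the concentration by D/Vd = 876/170 ≈ 5.153 mg/L.
Steady-state trough Cmin,ss = C₀·f/(1−f) ≈ 5.153 × 0.0884/0.9116 ≈ 0.500 mg/L.
Trough 0.5 mg/L vs MEC 2 mg/L: subtherapeutic.

0.5 mg/L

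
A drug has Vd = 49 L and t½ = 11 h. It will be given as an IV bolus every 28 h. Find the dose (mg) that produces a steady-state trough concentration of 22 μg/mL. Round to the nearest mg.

5215 mg

τ/t½ = 28/11 ≈ 2.5455, so f = (1/2)^(28/11) ≈ 0.171294.
Cmin,ss = (D/Vd)·f/(1−f), so D = Cmin,ss·Vd·(1−f)/f.
D = 22 × 49 × (1−f)/f ≈ 22 × 49 × 4.83792 ≈ 5215.28 mg.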